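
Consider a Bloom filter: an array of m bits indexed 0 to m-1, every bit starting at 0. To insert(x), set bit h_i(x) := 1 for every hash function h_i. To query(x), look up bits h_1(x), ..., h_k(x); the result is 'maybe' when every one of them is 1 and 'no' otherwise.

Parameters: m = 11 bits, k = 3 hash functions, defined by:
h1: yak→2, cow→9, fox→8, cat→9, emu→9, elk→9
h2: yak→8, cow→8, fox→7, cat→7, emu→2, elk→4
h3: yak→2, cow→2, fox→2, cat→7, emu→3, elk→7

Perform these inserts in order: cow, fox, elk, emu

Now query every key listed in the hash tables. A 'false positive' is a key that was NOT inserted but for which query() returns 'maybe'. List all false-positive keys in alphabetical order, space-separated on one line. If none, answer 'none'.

Start: bits=00000000000
After insert 'cow': sets bits 2 8 9 -> bits=00100000110
After insert 'fox': sets bits 2 7 8 -> bits=00100001110
After insert 'elk': sets bits 4 7 9 -> bits=00101001110
After insert 'emu': sets bits 2 3 9 -> bits=00111001110
Not inserted: cat yak — query each against bits=00111001110:
query cat: checks bit7=1, bit9=1 (all 1) -> maybe => FALSE POSITIVE
query yak: checks bit2=1, bit8=1 (all 1) -> maybe => FALSE POSITIVE
False positives (alphabetical): cat yak

Answer: cat yak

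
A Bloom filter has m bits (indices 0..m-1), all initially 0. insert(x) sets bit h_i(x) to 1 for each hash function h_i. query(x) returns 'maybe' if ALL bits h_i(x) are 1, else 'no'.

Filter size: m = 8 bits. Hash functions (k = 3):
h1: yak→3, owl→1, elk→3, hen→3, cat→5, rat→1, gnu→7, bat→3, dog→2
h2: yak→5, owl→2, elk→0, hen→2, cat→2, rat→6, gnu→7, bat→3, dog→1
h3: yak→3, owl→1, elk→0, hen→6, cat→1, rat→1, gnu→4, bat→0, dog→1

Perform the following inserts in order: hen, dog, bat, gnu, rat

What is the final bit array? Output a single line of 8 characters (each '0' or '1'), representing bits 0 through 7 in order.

Start: bits=00000000
After insert 'hen': sets bits 2 3 6 -> bits=00110010
After insert 'dog': sets bits 1 2 -> bits=01110010
After insert 'bat': sets bits 0 3 -> bits=11110010
After insert 'gnu': sets bits 4 7 -> bits=11111011
After insert 'rat': sets bits 1 6 -> bits=11111011

Answer: 11111011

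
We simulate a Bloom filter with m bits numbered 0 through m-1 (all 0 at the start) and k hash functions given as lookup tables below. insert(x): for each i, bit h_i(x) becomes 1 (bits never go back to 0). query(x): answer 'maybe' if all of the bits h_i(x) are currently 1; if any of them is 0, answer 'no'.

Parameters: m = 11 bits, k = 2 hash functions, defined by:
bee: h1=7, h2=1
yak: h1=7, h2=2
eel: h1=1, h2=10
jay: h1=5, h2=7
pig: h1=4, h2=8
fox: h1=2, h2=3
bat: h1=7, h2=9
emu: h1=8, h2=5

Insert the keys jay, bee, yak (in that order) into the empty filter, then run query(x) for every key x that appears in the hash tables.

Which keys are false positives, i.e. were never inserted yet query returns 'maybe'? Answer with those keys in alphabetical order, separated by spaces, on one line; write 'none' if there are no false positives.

Start: bits=00000000000
After insert 'jay': sets bits 5 7 -> bits=00000101000
After insert 'bee': sets bits 1 7 -> bits=01000101000
After insert 'yak': sets bits 2 7 -> bits=01100101000
Not inserted: bat eel emu fox pig — query each against bits=01100101000:
query bat: checks bit7=1, bit9=0 (has a 0) -> no => not a false positive
query eel: checks bit1=1, bit10=0 (has a 0) -> no => not a false positive
query emu: checks bit5=1, bit8=0 (has a 0) -> no => not a false positive
query fox: checks bit2=1, bit3=0 (has a 0) -> no => not a false positive
query pig: checks bit4=0, bit8=0 (has a 0) -> no => not a false positive
False positives (alphabetical): none

Answer: none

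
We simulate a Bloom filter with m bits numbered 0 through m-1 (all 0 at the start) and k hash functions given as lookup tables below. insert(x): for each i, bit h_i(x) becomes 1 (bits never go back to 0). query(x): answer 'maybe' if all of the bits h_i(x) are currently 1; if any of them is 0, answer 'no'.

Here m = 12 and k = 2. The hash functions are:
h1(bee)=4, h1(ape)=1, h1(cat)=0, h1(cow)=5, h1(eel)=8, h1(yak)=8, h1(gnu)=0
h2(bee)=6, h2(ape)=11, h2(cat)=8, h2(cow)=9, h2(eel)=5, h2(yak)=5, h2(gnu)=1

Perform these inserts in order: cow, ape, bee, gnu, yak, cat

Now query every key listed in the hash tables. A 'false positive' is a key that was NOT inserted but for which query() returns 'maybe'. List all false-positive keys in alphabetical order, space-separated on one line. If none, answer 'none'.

Answer: eel

Derivation:
Start: bits=000000000000
After insert 'cow': sets bits 5 9 -> bits=000001000100
After insert 'ape': sets bits 1 11 -> bits=010001000101
After insert 'bee': sets bits 4 6 -> bits=010011100101
After insert 'gnu': sets bits 0 1 -> bits=110011100101
After insert 'yak': sets bits 5 8 -> bits=110011101101
After insert 'cat': sets bits 0 8 -> bits=110011101101
Not inserted: eel — query each against bits=110011101101:
query eel: checks bit5=1, bit8=1 (all 1) -> maybe => FALSE POSITIVE
False positives (alphabetical): eel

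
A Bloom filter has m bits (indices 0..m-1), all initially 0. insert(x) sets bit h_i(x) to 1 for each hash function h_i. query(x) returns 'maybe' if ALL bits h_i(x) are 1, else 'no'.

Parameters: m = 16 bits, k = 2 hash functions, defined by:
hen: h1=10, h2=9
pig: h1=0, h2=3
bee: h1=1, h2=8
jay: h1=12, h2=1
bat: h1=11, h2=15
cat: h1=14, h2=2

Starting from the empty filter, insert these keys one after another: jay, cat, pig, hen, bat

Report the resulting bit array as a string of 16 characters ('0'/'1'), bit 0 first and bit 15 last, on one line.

Answer: 1111000001111011

Derivation:
Start: bits=0000000000000000
After insert 'jay': sets bits 1 12 -> bits=0100000000001000
After insert 'cat': sets bits 2 14 -> bits=0110000000001010
After insert 'pig': sets bits 0 3 -> bits=1111000000001010
After insert 'hen': sets bits 9 10 -> bits=1111000001101010
After insert 'bat': sets bits 11 15 -> bits=1111000001111011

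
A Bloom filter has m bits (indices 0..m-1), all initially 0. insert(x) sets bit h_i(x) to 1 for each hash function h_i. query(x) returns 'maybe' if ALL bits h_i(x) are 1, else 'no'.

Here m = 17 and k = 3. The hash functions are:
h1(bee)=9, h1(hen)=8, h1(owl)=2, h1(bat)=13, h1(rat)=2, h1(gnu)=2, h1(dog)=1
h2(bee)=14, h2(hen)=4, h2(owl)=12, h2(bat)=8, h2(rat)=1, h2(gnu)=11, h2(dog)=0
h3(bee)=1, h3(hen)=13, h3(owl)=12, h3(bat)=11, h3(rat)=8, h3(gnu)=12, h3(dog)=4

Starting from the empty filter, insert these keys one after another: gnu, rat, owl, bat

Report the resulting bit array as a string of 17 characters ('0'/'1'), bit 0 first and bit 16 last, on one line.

Answer: 01100000100111000

Derivation:
Start: bits=00000000000000000
After insert 'gnu': sets bits 2 11 12 -> bits=00100000000110000
After insert 'rat': sets bits 1 2 8 -> bits=01100000100110000
After insert 'owl': sets bits 2 12 -> bits=01100000100110000
After insert 'bat': sets bits 8 11 13 -> bits=01100000100111000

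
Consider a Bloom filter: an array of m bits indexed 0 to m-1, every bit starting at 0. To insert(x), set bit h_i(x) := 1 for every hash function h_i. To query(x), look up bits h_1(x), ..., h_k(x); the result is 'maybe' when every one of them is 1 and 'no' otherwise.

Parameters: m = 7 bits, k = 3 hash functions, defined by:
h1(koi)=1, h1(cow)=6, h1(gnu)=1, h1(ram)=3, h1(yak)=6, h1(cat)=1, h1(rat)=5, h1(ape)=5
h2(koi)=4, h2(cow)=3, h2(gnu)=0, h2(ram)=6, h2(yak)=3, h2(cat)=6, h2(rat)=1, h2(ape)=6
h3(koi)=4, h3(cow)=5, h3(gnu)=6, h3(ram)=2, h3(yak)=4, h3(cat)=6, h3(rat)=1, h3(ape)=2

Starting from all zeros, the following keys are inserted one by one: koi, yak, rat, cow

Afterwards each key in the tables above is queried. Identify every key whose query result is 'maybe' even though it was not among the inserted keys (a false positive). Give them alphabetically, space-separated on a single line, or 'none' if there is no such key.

Start: bits=0000000
After insert 'koi': sets bits 1 4 -> bits=0100100
After insert 'yak': sets bits 3 4 6 -> bits=0101101
After insert 'rat': sets bits 1 5 -> bits=0101111
After insert 'cow': sets bits 3 5 6 -> bits=0101111
Not inserted: ape cat gnu ram — query each against bits=0101111:
query ape: checks bit2=0, bit5=1, bit6=1 (has a 0) -> no => not a false positive
query cat: checks bit1=1, bit6=1 (all 1) -> maybe => FALSE POSITIVE
query gnu: checks bit0=0, bit1=1, bit6=1 (has a 0) -> no => not a false positive
query ram: checks bit2=0, bit3=1, bit6=1 (has a 0) -> no => not a false positive
False positives (alphabetical): cat

Answer: cat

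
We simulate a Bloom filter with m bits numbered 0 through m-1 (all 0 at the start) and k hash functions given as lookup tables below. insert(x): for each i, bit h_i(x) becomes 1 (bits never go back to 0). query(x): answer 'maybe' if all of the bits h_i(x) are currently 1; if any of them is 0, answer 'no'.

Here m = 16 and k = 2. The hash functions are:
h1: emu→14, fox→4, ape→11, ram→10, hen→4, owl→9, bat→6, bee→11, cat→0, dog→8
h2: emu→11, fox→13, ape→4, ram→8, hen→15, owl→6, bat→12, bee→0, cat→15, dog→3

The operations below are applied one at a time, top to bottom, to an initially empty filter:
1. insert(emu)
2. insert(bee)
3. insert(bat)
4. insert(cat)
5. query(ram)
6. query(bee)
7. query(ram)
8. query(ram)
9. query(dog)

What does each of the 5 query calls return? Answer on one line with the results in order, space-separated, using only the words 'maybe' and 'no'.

Answer: no maybe no no no

Derivation:
Start: bits=0000000000000000
Op 1: insert emu -> sets bits 11 14 -> bits=0000000000010010
Op 2: insert bee -> sets bits 0 11 -> bits=1000000000010010
Op 3: insert bat -> sets bits 6 12 -> bits=1000001000011010
Op 4: insert cat -> sets bits 0 15 -> bits=1000001000011011
Op 5: query ram -> checks bit8=0, bit10=0 (has a 0) -> no
Op 6: query bee -> checks bit0=1, bit11=1 (all 1) -> maybe
Op 7: query ram -> checks bit8=0, bit10=0 (has a 0) -> no
Op 8: query ram -> checks bit8=0, bit10=0 (has a 0) -> no
Op 9: query dog -> checks bit3=0, bit8=0 (has a 0) -> no
Query results in order: no maybe no no no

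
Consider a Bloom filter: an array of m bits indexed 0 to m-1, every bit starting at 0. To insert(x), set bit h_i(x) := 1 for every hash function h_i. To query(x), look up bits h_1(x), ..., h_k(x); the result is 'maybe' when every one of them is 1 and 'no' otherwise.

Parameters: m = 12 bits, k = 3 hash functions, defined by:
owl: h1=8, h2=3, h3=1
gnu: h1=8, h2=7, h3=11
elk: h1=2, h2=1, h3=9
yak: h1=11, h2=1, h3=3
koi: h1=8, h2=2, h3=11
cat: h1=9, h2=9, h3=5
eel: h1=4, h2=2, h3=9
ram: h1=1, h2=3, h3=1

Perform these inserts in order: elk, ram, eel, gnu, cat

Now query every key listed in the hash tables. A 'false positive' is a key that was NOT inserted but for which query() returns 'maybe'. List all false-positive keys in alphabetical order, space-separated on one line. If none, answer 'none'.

Start: bits=000000000000
After insert 'elk': sets bits 1 2 9 -> bits=011000000100
After insert 'ram': sets bits 1 3 -> bits=011100000100
After insert 'eel': sets bits 2 4 9 -> bits=011110000100
After insert 'gnu': sets bits 7 8 11 -> bits=011110011101
After insert 'cat': sets bits 5 9 -> bits=011111011101
Not inserted: koi owl yak — query each against bits=011111011101:
query koi: checks bit2=1, bit8=1, bit11=1 (all 1) -> maybe => FALSE POSITIVE
query owl: checks bit1=1, bit3=1, bit8=1 (all 1) -> maybe => FALSE POSITIVE
query yak: checks bit1=1, bit3=1, bit11=1 (all 1) -> maybe => FALSE POSITIVE
False positives (alphabetical): koi owl yak

Answer: koi owl yak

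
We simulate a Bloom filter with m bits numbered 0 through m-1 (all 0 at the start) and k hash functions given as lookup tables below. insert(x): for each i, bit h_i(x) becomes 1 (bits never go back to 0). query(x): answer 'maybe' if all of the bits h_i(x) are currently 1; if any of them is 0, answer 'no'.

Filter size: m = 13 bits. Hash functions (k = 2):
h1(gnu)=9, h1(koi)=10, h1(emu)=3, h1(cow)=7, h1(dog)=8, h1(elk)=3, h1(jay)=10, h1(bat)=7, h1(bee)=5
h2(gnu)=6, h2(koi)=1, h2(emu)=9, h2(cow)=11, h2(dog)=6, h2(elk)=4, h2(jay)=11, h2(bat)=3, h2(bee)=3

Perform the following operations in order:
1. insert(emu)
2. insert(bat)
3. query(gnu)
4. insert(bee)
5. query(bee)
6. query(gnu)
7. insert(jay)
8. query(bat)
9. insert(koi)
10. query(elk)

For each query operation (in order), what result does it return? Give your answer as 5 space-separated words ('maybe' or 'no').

Answer: no maybe no maybe no

Derivation:
Start: bits=0000000000000
Op 1: insert emu -> sets bits 3 9 -> bits=0001000001000
Op 2: insert bat -> sets bits 3 7 -> bits=0001000101000
Op 3: query gnu -> checks bit6=0, bit9=1 (has a 0) -> no
Op 4: insert bee -> sets bits 3 5 -> bits=0001010101000
Op 5: query bee -> checks bit3=1, bit5=1 (all 1) -> maybe
Op 6: query gnu -> checks bit6=0, bit9=1 (has a 0) -> no
Op 7: insert jay -> sets bits 10 11 -> bits=0001010101110
Op 8: query bat -> checks bit3=1, bit7=1 (all 1) -> maybe
Op 9: insert koi -> sets bits 1 10 -> bits=0101010101110
Op 10: query elk -> checks bit3=1, bit4=0 (has a 0) -> no
Query results in order: no maybe no maybe no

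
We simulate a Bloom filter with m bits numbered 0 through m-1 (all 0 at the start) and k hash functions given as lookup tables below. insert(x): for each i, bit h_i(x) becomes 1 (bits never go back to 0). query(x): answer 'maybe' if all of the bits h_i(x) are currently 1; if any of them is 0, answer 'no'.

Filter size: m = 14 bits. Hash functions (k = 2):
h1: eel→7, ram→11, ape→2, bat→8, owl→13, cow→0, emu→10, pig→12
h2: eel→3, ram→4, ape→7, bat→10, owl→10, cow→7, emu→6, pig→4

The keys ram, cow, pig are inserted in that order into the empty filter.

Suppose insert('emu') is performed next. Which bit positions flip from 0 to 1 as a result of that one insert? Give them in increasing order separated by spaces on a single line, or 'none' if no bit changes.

Answer: 6 10

Derivation:
Start: bits=00000000000000
After insert 'ram': sets bits 4 11 -> bits=00001000000100
After insert 'cow': sets bits 0 7 -> bits=10001001000100
After insert 'pig': sets bits 4 12 -> bits=10001001000110
insert 'emu' would touch bits 6 10; currently bit6=0, bit10=0
Bits that are 0 among those (would change 0->1): 6 10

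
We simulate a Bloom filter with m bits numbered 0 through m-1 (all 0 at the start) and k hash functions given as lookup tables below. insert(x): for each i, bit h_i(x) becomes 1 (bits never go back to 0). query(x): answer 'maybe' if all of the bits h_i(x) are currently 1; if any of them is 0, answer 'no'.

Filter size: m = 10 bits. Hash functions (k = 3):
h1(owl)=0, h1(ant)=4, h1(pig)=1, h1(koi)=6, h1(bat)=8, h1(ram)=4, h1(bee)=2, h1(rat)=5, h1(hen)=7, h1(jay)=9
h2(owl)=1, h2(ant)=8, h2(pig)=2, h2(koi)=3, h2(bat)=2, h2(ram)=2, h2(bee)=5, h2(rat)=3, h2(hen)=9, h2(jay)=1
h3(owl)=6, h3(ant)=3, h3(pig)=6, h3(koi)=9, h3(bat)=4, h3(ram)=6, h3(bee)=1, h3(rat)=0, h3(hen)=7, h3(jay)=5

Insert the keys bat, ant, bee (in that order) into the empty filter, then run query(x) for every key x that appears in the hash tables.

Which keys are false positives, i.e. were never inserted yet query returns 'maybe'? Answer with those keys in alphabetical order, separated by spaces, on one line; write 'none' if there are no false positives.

Start: bits=0000000000
After insert 'bat': sets bits 2 4 8 -> bits=0010100010
After insert 'ant': sets bits 3 4 8 -> bits=0011100010
After insert 'bee': sets bits 1 2 5 -> bits=0111110010
Not inserted: hen jay koi owl pig ram rat — query each against bits=0111110010:
query hen: checks bit7=0, bit9=0 (has a 0) -> no => not a false positive
query jay: checks bit1=1, bit5=1, bit9=0 (has a 0) -> no => not a false positive
query koi: checks bit3=1, bit6=0, bit9=0 (has a 0) -> no => not a false positive
query owl: checks bit0=0, bit1=1, bit6=0 (has a 0) -> no => not a false positive
query pig: checks bit1=1, bit2=1, bit6=0 (has a 0) -> no => not a false positive
query ram: checks bit2=1, bit4=1, bit6=0 (has a 0) -> no => not a false positive
query rat: checks bit0=0, bit3=1, bit5=1 (has a 0) -> no => not a false positive
False positives (alphabetical): none

Answer: none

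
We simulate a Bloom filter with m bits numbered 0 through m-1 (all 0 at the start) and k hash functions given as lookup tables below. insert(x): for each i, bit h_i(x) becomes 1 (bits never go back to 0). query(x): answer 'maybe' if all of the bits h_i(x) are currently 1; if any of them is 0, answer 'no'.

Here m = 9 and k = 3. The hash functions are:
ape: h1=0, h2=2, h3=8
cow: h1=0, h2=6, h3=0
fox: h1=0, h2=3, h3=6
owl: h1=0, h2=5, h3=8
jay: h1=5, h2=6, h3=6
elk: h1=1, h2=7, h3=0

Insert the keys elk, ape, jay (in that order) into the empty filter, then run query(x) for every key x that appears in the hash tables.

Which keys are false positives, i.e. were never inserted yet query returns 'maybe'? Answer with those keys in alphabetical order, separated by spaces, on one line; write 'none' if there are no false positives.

Answer: cow owl

Derivation:
Start: bits=000000000
After insert 'elk': sets bits 0 1 7 -> bits=110000010
After insert 'ape': sets bits 0 2 8 -> bits=111000011
After insert 'jay': sets bits 5 6 -> bits=111001111
Not inserted: cow fox owl — query each against bits=111001111:
query cow: checks bit0=1, bit6=1 (all 1) -> maybe => FALSE POSITIVE
query fox: checks bit0=1, bit3=0, bit6=1 (has a 0) -> no => not a false positive
query owl: checks bit0=1, bit5=1, bit8=1 (all 1) -> maybe => FALSE POSITIVE
False positives (alphabetical): cow owl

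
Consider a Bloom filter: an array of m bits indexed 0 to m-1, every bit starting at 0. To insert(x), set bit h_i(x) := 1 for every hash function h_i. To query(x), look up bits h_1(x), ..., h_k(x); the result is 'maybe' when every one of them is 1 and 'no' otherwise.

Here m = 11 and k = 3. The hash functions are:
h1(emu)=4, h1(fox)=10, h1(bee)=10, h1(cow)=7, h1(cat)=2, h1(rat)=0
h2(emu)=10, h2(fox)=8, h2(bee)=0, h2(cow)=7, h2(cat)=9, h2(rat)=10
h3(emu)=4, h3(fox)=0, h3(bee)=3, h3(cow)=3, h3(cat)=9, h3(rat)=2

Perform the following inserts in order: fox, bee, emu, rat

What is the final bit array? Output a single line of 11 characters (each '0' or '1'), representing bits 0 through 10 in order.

Answer: 10111000101

Derivation:
Start: bits=00000000000
After insert 'fox': sets bits 0 8 10 -> bits=10000000101
After insert 'bee': sets bits 0 3 10 -> bits=10010000101
After insert 'emu': sets bits 4 10 -> bits=10011000101
After insert 'rat': sets bits 0 2 10 -> bits=10111000101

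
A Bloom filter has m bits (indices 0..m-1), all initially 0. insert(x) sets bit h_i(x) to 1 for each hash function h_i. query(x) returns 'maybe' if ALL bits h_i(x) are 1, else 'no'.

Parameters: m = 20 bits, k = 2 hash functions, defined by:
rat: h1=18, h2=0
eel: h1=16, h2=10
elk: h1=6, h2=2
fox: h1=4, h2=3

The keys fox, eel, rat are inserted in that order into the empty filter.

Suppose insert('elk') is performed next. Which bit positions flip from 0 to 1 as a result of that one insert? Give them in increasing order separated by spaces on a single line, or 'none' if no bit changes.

Answer: 2 6

Derivation:
Start: bits=00000000000000000000
After insert 'fox': sets bits 3 4 -> bits=00011000000000000000
After insert 'eel': sets bits 10 16 -> bits=00011000001000001000
After insert 'rat': sets bits 0 18 -> bits=10011000001000001010
insert 'elk' would touch bits 2 6; currently bit2=0, bit6=0
Bits that are 0 among those (would change 0->1): 2 6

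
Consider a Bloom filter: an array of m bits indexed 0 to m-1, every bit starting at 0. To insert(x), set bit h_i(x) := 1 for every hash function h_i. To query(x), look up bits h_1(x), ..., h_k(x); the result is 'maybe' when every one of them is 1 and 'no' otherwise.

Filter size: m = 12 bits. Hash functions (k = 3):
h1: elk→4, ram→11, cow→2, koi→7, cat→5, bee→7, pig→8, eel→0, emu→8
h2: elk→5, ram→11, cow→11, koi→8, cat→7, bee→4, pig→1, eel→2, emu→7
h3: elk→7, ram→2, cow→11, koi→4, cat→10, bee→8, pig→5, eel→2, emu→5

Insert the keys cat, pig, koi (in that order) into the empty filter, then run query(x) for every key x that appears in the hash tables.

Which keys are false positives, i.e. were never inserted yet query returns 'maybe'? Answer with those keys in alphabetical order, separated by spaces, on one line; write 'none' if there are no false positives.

Start: bits=000000000000
After insert 'cat': sets bits 5 7 10 -> bits=000001010010
After insert 'pig': sets bits 1 5 8 -> bits=010001011010
After insert 'koi': sets bits 4 7 8 -> bits=010011011010
Not inserted: bee cow eel elk emu ram — query each against bits=010011011010:
query bee: checks bit4=1, bit7=1, bit8=1 (all 1) -> maybe => FALSE POSITIVE
query cow: checks bit2=0, bit11=0 (has a 0) -> no => not a false positive
query eel: checks bit0=0, bit2=0 (has a 0) -> no => not a false positive
query elk: checks bit4=1, bit5=1, bit7=1 (all 1) -> maybe => FALSE POSITIVE
query emu: checks bit5=1, bit7=1, bit8=1 (all 1) -> maybe => FALSE POSITIVE
query ram: checks bit2=0, bit11=0 (has a 0) -> no => not a false positive
False positives (alphabetical): bee elk emu

Answer: bee elk emu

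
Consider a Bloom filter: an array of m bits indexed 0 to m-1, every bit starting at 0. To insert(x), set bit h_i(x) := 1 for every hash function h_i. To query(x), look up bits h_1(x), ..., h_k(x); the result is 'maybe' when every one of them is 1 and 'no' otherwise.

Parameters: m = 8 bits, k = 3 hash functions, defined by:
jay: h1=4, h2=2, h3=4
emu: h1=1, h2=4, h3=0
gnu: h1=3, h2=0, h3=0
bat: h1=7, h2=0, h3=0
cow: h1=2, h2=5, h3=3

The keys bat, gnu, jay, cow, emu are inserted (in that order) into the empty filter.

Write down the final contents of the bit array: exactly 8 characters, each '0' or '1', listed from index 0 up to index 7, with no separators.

Start: bits=00000000
After insert 'bat': sets bits 0 7 -> bits=10000001
After insert 'gnu': sets bits 0 3 -> bits=10010001
After insert 'jay': sets bits 2 4 -> bits=10111001
After insert 'cow': sets bits 2 3 5 -> bits=10111101
After insert 'emu': sets bits 0 1 4 -> bits=11111101

Answer: 11111101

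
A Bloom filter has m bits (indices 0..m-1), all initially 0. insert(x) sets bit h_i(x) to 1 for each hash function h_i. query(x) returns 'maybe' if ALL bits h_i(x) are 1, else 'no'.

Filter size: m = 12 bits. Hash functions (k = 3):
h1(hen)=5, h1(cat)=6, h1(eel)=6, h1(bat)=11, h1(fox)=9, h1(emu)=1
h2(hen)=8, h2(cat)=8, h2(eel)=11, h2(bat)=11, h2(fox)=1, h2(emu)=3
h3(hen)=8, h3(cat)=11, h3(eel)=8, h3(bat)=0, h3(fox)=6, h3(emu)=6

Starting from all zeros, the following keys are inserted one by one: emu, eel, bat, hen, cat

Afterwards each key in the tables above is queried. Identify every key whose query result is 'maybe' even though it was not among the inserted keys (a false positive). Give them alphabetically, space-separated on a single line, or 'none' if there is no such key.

Start: bits=000000000000
After insert 'emu': sets bits 1 3 6 -> bits=010100100000
After insert 'eel': sets bits 6 8 11 -> bits=010100101001
After insert 'bat': sets bits 0 11 -> bits=110100101001
After insert 'hen': sets bits 5 8 -> bits=110101101001
After insert 'cat': sets bits 6 8 11 -> bits=110101101001
Not inserted: fox — query each against bits=110101101001:
query fox: checks bit1=1, bit6=1, bit9=0 (has a 0) -> no => not a false positive
False positives (alphabetical): none

Answer: none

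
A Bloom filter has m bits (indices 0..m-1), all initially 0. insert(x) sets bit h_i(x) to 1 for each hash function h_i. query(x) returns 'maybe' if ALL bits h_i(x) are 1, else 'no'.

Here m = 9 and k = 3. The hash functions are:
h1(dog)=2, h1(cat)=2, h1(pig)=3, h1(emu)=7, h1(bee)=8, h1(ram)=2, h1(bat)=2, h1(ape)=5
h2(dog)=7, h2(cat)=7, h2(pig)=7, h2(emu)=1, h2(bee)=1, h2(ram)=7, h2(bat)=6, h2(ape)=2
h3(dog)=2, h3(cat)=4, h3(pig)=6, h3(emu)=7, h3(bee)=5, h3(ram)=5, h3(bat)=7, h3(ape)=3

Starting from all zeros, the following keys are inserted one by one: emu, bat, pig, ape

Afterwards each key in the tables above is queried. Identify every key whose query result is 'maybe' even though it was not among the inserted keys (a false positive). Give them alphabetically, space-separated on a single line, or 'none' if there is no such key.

Answer: dog ram

Derivation:
Start: bits=000000000
After insert 'emu': sets bits 1 7 -> bits=010000010
After insert 'bat': sets bits 2 6 7 -> bits=011000110
After insert 'pig': sets bits 3 6 7 -> bits=011100110
After insert 'ape': sets bits 2 3 5 -> bits=011101110
Not inserted: bee cat dog ram — query each against bits=011101110:
query bee: checks bit1=1, bit5=1, bit8=0 (has a 0) -> no => not a false positive
query cat: checks bit2=1, bit4=0, bit7=1 (has a 0) -> no => not a false positive
query dog: checks bit2=1, bit7=1 (all 1) -> maybe => FALSE POSITIVE
query ram: checks bit2=1, bit5=1, bit7=1 (all 1) -> maybe => FALSE POSITIVE
False positives (alphabetical): dog ram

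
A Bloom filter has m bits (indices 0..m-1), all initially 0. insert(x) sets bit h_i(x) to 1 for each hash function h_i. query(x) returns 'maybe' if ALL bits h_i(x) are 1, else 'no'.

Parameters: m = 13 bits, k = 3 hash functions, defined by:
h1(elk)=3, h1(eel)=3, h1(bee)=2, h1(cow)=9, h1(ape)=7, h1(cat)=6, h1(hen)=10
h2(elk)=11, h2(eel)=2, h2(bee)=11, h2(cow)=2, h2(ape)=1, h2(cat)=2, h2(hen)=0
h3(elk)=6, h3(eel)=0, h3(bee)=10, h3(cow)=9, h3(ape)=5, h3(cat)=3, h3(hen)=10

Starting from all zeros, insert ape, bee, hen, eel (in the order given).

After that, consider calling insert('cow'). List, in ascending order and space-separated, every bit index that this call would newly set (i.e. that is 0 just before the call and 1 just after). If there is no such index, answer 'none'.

Start: bits=0000000000000
After insert 'ape': sets bits 1 5 7 -> bits=0100010100000
After insert 'bee': sets bits 2 10 11 -> bits=0110010100110
After insert 'hen': sets bits 0 10 -> bits=1110010100110
After insert 'eel': sets bits 0 2 3 -> bits=1111010100110
insert 'cow' would touch bits 2 9; currently bit2=1, bit9=0
Bits that are 0 among those (would change 0->1): 9

Answer: 9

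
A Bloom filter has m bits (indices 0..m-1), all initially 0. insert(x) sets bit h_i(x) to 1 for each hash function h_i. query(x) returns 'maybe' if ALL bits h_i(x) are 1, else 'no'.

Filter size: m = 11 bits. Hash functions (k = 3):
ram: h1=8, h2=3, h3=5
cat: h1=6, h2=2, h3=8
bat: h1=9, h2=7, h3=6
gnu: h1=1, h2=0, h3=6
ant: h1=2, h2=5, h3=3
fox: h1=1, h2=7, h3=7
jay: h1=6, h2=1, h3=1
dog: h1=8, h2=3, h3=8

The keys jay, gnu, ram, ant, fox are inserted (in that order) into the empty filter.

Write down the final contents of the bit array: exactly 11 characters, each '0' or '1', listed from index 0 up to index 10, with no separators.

Answer: 11110111100

Derivation:
Start: bits=00000000000
After insert 'jay': sets bits 1 6 -> bits=01000010000
After insert 'gnu': sets bits 0 1 6 -> bits=11000010000
After insert 'ram': sets bits 3 5 8 -> bits=11010110100
After insert 'ant': sets bits 2 3 5 -> bits=11110110100
After insert 'fox': sets bits 1 7 -> bits=11110111100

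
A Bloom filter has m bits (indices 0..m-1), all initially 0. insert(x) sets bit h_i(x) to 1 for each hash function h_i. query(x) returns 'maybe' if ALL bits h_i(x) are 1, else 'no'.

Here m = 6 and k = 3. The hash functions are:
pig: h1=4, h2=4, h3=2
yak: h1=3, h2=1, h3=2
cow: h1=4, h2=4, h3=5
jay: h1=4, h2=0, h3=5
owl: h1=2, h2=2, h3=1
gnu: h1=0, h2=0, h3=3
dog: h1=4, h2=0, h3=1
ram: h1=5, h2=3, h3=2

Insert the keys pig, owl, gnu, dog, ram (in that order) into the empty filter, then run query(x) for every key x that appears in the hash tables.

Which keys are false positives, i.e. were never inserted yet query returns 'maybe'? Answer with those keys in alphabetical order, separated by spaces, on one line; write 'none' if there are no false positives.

Answer: cow jay yak

Derivation:
Start: bits=000000
After insert 'pig': sets bits 2 4 -> bits=001010
After insert 'owl': sets bits 1 2 -> bits=011010
After insert 'gnu': sets bits 0 3 -> bits=111110
After insert 'dog': sets bits 0 1 4 -> bits=111110
After insert 'ram': sets bits 2 3 5 -> bits=111111
Not inserted: cow jay yak — query each against bits=111111:
query cow: checks bit4=1, bit5=1 (all 1) -> maybe => FALSE POSITIVE
query jay: checks bit0=1, bit4=1, bit5=1 (all 1) -> maybe => FALSE POSITIVE
query yak: checks bit1=1, bit2=1, bit3=1 (all 1) -> maybe => FALSE POSITIVE
False positives (alphabetical): cow jay yak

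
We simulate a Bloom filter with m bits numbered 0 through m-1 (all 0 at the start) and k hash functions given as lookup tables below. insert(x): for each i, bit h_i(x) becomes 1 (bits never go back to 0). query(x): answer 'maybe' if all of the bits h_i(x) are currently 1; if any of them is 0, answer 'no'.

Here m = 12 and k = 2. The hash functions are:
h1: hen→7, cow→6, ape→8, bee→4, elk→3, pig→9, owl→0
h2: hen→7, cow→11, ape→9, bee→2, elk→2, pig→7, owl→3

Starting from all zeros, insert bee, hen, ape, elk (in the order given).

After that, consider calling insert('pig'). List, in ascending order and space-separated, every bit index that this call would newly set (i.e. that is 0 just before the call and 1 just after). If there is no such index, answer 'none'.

Answer: none

Derivation:
Start: bits=000000000000
After insert 'bee': sets bits 2 4 -> bits=001010000000
After insert 'hen': sets bits 7 -> bits=001010010000
After insert 'ape': sets bits 8 9 -> bits=001010011100
After insert 'elk': sets bits 2 3 -> bits=001110011100
insert 'pig' would touch bits 7 9; currently bit7=1, bit9=1
Bits that are 0 among those (would change 0->1): none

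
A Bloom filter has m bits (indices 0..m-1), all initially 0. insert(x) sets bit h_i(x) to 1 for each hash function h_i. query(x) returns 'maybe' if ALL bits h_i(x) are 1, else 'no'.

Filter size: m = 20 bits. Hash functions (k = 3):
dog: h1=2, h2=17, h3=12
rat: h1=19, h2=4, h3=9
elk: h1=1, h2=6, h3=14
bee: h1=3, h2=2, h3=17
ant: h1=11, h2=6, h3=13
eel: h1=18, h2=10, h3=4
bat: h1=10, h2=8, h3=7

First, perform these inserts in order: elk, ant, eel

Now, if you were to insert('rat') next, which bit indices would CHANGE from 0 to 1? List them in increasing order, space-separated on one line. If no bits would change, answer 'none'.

Answer: 9 19

Derivation:
Start: bits=00000000000000000000
After insert 'elk': sets bits 1 6 14 -> bits=01000010000000100000
After insert 'ant': sets bits 6 11 13 -> bits=01000010000101100000
After insert 'eel': sets bits 4 10 18 -> bits=01001010001101100010
insert 'rat' would touch bits 4 9 19; currently bit4=1, bit9=0, bit19=0
Bits that are 0 among those (would change 0->1): 9 19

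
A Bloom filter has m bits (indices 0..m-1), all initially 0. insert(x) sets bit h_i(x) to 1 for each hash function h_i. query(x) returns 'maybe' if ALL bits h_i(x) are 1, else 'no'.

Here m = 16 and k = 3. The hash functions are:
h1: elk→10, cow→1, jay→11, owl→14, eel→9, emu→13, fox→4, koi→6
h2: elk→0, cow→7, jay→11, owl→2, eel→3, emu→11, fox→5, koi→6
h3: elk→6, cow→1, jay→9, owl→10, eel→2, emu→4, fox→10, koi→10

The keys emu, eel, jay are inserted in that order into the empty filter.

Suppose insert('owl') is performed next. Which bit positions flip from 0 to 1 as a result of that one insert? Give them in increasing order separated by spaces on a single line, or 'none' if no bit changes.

Start: bits=0000000000000000
After insert 'emu': sets bits 4 11 13 -> bits=0000100000010100
After insert 'eel': sets bits 2 3 9 -> bits=0011100001010100
After insert 'jay': sets bits 9 11 -> bits=0011100001010100
insert 'owl' would touch bits 2 10 14; currently bit2=1, bit10=0, bit14=0
Bits that are 0 among those (would change 0->1): 10 14

Answer: 10 14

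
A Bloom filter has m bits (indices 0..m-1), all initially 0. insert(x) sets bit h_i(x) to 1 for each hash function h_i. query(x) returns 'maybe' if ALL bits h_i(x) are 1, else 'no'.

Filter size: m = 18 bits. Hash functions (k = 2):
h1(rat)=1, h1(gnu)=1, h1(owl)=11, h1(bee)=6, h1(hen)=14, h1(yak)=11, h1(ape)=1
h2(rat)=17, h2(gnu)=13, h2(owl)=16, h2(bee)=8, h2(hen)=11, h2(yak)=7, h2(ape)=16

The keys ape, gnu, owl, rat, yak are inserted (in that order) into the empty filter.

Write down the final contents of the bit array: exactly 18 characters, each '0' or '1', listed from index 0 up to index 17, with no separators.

Answer: 010000010001010011

Derivation:
Start: bits=000000000000000000
After insert 'ape': sets bits 1 16 -> bits=010000000000000010
After insert 'gnu': sets bits 1 13 -> bits=010000000000010010
After insert 'owl': sets bits 11 16 -> bits=010000000001010010
After insert 'rat': sets bits 1 17 -> bits=010000000001010011
After insert 'yak': sets bits 7 11 -> bits=010000010001010011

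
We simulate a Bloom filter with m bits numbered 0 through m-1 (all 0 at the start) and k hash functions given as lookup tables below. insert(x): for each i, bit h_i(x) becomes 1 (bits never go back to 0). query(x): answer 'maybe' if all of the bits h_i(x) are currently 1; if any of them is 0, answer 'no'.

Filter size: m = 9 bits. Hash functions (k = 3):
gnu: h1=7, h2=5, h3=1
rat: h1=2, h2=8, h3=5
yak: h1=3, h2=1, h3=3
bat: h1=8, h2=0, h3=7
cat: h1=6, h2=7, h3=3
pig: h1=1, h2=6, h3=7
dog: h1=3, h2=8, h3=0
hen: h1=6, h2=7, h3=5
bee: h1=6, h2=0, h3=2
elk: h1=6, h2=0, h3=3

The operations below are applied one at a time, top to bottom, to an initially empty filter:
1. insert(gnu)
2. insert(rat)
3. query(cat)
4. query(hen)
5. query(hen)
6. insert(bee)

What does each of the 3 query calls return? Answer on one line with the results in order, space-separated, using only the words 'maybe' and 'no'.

Start: bits=000000000
Op 1: insert gnu -> sets bits 1 5 7 -> bits=010001010
Op 2: insert rat -> sets bits 2 5 8 -> bits=011001011
Op 3: query cat -> checks bit3=0, bit6=0, bit7=1 (has a 0) -> no
Op 4: query hen -> checks bit5=1, bit6=0, bit7=1 (has a 0) -> no
Op 5: query hen -> checks bit5=1, bit6=0, bit7=1 (has a 0) -> no
Op 6: insert bee -> sets bits 0 2 6 -> bits=111001111
Query results in order: no no no

Answer: no no no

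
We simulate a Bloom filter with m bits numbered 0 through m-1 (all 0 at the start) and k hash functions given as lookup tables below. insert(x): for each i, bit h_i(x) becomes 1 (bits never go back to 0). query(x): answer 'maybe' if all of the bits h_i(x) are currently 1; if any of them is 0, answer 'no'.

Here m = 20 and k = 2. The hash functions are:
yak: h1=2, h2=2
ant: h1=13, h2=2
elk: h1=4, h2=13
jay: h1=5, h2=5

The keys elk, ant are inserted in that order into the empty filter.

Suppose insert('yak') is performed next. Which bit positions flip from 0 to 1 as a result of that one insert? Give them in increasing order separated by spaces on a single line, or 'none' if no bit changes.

Start: bits=00000000000000000000
After insert 'elk': sets bits 4 13 -> bits=00001000000001000000
After insert 'ant': sets bits 2 13 -> bits=00101000000001000000
insert 'yak' would touch bits 2; currently bit2=1
Bits that are 0 among those (would change 0->1): none

Answer: none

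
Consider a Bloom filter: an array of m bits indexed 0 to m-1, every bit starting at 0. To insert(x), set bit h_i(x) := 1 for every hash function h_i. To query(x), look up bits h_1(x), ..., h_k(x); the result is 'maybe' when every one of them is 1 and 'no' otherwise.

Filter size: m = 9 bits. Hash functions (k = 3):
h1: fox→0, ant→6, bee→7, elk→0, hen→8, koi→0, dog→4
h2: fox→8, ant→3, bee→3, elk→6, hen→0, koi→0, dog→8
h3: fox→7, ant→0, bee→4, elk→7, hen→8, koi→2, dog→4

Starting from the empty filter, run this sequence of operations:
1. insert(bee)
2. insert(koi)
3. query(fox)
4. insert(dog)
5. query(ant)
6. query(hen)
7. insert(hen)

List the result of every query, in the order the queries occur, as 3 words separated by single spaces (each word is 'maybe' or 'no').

Answer: no no maybe

Derivation:
Start: bits=000000000
Op 1: insert bee -> sets bits 3 4 7 -> bits=000110010
Op 2: insert koi -> sets bits 0 2 -> bits=101110010
Op 3: query fox -> checks bit0=1, bit7=1, bit8=0 (has a 0) -> no
Op 4: insert dog -> sets bits 4 8 -> bits=101110011
Op 5: query ant -> checks bit0=1, bit3=1, bit6=0 (has a 0) -> no
Op 6: query hen -> checks bit0=1, bit8=1 (all 1) -> maybe
Op 7: insert hen -> sets bits 0 8 -> bits=101110011
Query results in order: no no maybe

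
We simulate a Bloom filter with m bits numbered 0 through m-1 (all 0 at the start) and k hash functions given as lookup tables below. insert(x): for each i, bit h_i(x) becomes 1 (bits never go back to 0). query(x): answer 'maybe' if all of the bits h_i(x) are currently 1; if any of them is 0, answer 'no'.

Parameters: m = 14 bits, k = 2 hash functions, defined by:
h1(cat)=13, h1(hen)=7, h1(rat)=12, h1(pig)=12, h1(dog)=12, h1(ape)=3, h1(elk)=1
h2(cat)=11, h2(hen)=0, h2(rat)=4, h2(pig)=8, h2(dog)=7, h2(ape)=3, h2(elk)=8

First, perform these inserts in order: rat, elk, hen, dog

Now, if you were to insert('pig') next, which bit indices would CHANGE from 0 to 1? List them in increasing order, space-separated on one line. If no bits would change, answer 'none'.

Answer: none

Derivation:
Start: bits=00000000000000
After insert 'rat': sets bits 4 12 -> bits=00001000000010
After insert 'elk': sets bits 1 8 -> bits=01001000100010
After insert 'hen': sets bits 0 7 -> bits=11001001100010
After insert 'dog': sets bits 7 12 -> bits=11001001100010
insert 'pig' would touch bits 8 12; currently bit8=1, bit12=1
Bits that are 0 among those (would change 0->1): none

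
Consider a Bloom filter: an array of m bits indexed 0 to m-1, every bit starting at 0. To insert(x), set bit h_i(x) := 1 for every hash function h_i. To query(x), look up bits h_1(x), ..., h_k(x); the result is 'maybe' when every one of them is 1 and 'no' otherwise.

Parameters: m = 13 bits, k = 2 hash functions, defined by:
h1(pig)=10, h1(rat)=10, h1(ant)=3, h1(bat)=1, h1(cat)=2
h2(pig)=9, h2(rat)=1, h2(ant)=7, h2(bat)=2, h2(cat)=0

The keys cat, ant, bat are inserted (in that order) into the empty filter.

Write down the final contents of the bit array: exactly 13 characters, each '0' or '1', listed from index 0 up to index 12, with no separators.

Start: bits=0000000000000
After insert 'cat': sets bits 0 2 -> bits=1010000000000
After insert 'ant': sets bits 3 7 -> bits=1011000100000
After insert 'bat': sets bits 1 2 -> bits=1111000100000

Answer: 1111000100000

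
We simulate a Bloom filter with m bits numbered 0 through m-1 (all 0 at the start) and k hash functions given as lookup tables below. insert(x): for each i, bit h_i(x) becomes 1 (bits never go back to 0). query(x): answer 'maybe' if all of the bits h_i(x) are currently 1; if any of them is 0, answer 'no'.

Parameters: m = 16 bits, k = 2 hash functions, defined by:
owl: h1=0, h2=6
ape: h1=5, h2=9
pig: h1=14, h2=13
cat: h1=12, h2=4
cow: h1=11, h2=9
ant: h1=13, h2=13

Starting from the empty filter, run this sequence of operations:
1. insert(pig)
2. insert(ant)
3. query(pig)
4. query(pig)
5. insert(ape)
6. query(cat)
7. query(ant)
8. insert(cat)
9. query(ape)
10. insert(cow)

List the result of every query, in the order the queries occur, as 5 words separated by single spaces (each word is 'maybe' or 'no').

Start: bits=0000000000000000
Op 1: insert pig -> sets bits 13 14 -> bits=0000000000000110
Op 2: insert ant -> sets bits 13 -> bits=0000000000000110
Op 3: query pig -> checks bit13=1, bit14=1 (all 1) -> maybe
Op 4: query pig -> checks bit13=1, bit14=1 (all 1) -> maybe
Op 5: insert ape -> sets bits 5 9 -> bits=0000010001000110
Op 6: query cat -> checks bit4=0, bit12=0 (has a 0) -> no
Op 7: query ant -> checks bit13=1 (all 1) -> maybe
Op 8: insert cat -> sets bits 4 12 -> bits=0000110001001110
Op 9: query ape -> checks bit5=1, bit9=1 (all 1) -> maybe
Op 10: insert cow -> sets bits 9 11 -> bits=0000110001011110
Query results in order: maybe maybe no maybe maybe

Answer: maybe maybe no maybe maybe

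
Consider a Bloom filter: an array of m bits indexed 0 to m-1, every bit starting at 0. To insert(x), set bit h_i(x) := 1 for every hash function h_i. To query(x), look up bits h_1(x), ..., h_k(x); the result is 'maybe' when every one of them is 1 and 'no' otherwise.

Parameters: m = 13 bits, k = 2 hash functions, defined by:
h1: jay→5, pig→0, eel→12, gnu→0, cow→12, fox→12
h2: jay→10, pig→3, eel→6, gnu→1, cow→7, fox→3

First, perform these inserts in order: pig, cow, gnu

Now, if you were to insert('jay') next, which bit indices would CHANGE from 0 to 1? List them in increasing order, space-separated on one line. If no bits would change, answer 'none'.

Start: bits=0000000000000
After insert 'pig': sets bits 0 3 -> bits=1001000000000
After insert 'cow': sets bits 7 12 -> bits=1001000100001
After insert 'gnu': sets bits 0 1 -> bits=1101000100001
insert 'jay' would touch bits 5 10; currently bit5=0, bit10=0
Bits that are 0 among those (would change 0->1): 5 10

Answer: 5 10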